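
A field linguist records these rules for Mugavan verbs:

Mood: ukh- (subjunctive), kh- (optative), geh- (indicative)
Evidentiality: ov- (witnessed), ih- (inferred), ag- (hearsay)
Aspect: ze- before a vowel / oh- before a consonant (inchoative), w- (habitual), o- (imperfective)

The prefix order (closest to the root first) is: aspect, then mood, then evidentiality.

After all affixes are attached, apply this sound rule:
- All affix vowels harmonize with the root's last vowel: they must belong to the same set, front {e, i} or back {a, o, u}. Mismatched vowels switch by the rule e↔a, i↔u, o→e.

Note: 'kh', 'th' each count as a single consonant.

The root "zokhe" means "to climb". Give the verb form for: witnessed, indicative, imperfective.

evgehezokhe

Attach aspect imperfective o- → ozokhe.
Attach mood indicative geh- → gehozokhe.
Attach evidentiality witnessed ov- → ovgehozokhe.
Apply vowel harmony: ovgehozokhe → evgehezokhe.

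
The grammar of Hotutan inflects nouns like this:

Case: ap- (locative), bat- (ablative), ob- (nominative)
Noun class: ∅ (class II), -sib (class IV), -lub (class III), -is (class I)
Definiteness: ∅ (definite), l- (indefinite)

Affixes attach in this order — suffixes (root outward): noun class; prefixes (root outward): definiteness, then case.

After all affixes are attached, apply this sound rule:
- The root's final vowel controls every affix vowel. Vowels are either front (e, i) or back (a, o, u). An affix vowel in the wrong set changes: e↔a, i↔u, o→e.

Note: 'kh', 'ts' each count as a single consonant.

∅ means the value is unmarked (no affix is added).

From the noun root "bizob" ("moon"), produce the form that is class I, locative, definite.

apbizobus

Attach noun class class I -is → bizobis.
definiteness = definite: zero marking, form stays bizobis.
Attach case locative ap- → apbizobis.
Apply vowel harmony: apbizobis → apbizobus.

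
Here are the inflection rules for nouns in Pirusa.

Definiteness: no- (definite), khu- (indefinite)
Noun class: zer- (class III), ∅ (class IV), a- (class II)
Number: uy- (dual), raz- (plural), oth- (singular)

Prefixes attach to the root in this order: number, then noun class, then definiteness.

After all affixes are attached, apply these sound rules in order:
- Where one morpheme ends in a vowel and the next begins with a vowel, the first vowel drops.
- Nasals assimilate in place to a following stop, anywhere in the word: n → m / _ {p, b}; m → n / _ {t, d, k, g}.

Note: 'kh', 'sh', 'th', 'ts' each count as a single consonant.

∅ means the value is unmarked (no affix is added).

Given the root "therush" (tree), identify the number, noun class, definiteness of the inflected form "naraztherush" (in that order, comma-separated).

plural, class II, definite

Segment: no-a-raz-therush.
number: raz- → plural.
noun class: a- → class II.
definiteness: no- → definite.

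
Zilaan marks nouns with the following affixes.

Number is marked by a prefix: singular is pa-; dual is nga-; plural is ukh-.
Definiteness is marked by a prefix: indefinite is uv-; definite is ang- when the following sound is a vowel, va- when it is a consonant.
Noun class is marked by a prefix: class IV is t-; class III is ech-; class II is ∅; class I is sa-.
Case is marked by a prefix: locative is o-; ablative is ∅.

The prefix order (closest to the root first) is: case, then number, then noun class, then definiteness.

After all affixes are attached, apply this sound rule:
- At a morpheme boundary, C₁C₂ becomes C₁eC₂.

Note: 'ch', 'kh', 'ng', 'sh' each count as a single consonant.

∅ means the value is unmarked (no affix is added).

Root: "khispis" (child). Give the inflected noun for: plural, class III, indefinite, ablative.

uvechukhekhispis

case = ablative: zero marking, form stays khispis.
Attach number plural ukh- → ukhkhispis.
Attach noun class class III ech- → echukhkhispis.
Attach definiteness indefinite uv- → uvechukhkhispis.
Apply epenthesis: uvechukhkhispis → uvechukhekhispis.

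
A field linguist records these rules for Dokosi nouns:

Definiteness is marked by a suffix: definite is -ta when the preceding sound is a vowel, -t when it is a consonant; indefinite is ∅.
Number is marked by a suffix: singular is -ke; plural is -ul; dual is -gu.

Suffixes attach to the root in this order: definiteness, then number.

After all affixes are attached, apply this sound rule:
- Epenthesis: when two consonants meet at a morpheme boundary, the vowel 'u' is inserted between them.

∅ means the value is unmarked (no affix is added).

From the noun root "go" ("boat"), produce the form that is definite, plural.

gotaul

Attach definiteness definite -ta (after vowel 'o') → gota.
Attach number plural -ul → gotaul.
Epenthesis: no change.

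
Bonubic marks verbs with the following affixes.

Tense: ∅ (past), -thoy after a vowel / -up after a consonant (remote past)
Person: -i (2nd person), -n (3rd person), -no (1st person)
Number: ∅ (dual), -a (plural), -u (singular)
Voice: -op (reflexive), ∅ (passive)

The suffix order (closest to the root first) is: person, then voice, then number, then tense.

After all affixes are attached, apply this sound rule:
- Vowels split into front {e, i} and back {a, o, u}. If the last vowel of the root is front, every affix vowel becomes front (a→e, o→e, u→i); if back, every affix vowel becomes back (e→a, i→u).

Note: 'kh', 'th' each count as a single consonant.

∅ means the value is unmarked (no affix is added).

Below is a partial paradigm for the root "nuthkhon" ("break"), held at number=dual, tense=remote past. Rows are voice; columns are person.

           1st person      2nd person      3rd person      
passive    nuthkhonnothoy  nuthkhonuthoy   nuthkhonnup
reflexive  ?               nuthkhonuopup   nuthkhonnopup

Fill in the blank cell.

nuthkhonnoopup

Attach person 1st person -no → nuthkhonno.
Attach voice reflexive -op → nuthkhonnoop.
number = dual: zero marking, form stays nuthkhonnoop.
Attach tense remote past -up (after consonant 'p') → nuthkhonnoopup.
Vowel harmony: no change.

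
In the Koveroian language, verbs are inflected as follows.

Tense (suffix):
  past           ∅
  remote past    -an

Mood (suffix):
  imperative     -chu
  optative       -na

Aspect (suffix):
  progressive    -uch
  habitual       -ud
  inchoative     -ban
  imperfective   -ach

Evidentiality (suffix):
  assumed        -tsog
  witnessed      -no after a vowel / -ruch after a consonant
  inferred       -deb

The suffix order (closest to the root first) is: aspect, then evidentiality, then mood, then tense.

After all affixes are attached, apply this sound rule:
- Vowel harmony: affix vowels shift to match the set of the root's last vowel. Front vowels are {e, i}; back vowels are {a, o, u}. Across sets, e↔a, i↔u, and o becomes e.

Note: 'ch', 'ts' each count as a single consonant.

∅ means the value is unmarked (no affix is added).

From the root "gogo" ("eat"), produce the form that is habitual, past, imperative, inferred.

Attach aspect habitual -ud → gogoud.
Attach evidentiality inferred -deb → gogouddeb.
Attach mood imperative -chu → gogouddebchu.
tense = past: zero marking, form stays gogouddebchu.
Apply vowel harmony: gogouddebchu → gogouddabchu.

gogouddabchu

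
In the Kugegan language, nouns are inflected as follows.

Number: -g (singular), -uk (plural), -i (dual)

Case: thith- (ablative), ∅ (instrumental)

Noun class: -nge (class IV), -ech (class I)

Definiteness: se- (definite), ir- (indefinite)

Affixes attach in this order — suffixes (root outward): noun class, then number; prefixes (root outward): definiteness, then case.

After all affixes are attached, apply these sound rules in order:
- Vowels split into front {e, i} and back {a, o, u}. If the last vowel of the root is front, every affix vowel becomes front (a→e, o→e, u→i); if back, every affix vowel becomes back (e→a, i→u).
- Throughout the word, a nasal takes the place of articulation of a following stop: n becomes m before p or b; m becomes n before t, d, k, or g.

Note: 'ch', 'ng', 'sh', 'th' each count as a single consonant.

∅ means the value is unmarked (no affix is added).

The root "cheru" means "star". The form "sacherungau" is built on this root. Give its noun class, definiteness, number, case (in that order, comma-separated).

class IV, definite, dual, instrumental

Segment: se-cheru-nge-i.
noun class: -nge → class IV.
definiteness: se- → definite.
number: -i → dual.
case: ∅ → instrumental.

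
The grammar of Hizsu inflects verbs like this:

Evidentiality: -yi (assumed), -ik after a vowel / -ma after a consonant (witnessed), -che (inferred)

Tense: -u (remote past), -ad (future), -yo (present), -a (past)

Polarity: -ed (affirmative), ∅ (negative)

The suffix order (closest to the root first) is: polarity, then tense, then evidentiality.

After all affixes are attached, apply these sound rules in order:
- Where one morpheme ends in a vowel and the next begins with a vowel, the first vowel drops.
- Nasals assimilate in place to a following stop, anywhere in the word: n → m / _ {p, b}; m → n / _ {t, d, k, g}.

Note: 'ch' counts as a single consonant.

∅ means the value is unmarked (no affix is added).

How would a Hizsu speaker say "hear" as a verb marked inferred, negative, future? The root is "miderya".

polarity = negative: zero marking, form stays miderya.
Attach tense future -ad → mideryaad.
Attach evidentiality inferred -che → mideryaadche.
Apply vowel deletion: mideryaadche → mideryadche.
Nasal assimilation: no change.

mideryadche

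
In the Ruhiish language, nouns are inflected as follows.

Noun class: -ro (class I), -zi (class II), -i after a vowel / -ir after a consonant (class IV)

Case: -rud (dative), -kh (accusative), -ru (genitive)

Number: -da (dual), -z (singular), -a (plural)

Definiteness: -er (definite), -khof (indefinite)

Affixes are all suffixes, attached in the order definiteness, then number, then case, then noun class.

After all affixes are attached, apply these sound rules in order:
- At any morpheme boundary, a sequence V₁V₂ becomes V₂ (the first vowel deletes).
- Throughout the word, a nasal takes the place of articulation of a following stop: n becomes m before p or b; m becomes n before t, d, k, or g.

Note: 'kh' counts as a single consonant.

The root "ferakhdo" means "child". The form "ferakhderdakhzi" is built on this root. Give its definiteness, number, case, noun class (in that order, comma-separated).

definite, dual, accusative, class II

Segment: ferakhdo-er-da-kh-zi.
definiteness: -er → definite.
number: -da → dual.
case: -kh → accusative.
noun class: -zi → class II.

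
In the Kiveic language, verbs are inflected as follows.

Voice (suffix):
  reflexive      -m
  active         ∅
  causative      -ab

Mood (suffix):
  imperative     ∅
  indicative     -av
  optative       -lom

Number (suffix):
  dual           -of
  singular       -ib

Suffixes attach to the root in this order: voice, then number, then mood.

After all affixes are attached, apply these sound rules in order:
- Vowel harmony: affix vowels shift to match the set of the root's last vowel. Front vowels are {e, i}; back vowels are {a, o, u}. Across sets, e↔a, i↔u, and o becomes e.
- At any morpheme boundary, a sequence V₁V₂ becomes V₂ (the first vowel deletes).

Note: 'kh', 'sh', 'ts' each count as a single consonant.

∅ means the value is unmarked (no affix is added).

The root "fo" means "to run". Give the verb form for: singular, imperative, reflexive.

Attach voice reflexive -m → fom.
Attach number singular -ib → fomib.
mood = imperative: zero marking, form stays fomib.
Apply vowel harmony: fomib → fomub.
Vowel deletion: no change.

fomub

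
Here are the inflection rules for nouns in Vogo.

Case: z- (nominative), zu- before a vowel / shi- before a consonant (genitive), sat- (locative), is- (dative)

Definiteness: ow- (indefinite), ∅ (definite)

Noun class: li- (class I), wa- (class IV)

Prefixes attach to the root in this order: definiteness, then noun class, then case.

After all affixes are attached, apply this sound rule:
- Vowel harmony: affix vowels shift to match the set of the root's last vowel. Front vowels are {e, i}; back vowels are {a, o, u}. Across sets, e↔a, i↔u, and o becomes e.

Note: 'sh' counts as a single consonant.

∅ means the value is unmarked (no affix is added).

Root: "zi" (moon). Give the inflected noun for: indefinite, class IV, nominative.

Attach definiteness indefinite ow- → owzi.
Attach noun class class IV wa- → waowzi.
Attach case nominative z- → zwaowzi.
Apply vowel harmony: zwaowzi → zweewzi.

zweewzi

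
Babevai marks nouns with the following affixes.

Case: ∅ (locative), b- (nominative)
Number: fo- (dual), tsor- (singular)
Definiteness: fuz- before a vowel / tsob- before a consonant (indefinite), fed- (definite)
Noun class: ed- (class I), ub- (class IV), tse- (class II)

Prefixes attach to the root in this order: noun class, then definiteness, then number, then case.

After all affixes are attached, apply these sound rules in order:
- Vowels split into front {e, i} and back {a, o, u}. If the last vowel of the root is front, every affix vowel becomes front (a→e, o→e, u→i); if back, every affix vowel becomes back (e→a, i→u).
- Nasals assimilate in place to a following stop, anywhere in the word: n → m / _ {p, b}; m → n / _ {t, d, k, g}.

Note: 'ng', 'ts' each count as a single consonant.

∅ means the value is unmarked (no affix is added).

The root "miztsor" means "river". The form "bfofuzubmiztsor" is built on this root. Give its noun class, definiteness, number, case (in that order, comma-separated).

Segment: b-fo-fuz-ub-miztsor.
noun class: ub- → class IV.
definiteness: fuz/tsob- → indefinite.
number: fo- → dual.
case: b- → nominative.

class IV, indefinite, dual, nominative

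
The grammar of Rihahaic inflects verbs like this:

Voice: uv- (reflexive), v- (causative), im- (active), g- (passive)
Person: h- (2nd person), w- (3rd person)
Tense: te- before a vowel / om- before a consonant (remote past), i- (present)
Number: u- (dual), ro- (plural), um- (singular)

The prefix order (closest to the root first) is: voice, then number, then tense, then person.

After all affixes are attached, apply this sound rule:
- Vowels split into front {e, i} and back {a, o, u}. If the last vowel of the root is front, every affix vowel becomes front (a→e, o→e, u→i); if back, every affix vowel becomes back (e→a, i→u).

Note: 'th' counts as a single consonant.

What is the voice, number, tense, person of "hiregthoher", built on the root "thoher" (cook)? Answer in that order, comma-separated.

passive, plural, present, 2nd person

Segment: h-i-ro-g-thoher.
voice: g- → passive.
number: ro- → plural.
tense: i- → present.
person: h- → 2nd person.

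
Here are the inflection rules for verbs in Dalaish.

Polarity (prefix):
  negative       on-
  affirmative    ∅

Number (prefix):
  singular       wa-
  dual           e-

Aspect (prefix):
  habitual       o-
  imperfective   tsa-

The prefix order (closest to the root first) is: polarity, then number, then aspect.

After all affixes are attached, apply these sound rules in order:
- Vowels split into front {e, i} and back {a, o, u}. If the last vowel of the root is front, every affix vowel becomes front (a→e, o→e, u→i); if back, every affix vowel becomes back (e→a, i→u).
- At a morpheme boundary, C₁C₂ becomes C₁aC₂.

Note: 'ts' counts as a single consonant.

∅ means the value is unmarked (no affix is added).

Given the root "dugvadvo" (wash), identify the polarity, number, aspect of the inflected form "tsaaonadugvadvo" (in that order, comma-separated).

Segment: tsa-e-on-dugvadvo.
polarity: on- → negative.
number: e- → dual.
aspect: tsa- → imperfective.

negative, dual, imperfective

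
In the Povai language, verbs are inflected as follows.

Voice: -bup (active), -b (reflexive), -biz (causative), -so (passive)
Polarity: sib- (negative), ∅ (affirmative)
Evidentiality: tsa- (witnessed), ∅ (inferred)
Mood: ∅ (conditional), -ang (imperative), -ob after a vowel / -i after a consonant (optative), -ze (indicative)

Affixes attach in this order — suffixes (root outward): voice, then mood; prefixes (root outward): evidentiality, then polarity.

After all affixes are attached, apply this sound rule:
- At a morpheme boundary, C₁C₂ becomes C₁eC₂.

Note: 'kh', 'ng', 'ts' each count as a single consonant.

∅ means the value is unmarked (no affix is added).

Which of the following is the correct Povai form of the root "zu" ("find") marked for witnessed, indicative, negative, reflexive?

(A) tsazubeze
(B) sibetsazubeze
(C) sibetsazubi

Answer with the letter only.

Attach evidentiality witnessed tsa- → tsazu.
Attach voice reflexive -b → tsazub.
Attach mood indicative -ze → tsazubze.
Attach polarity negative sib- → sibtsazubze.
Apply epenthesis: sibtsazubze → sibetsazubeze.
So the correct form is sibetsazubeze, option (B).
(C) sibetsazubi is wrong: it uses optative instead of indicative for mood.
(A) tsazubeze is wrong: it uses affirmative instead of negative for polarity.

B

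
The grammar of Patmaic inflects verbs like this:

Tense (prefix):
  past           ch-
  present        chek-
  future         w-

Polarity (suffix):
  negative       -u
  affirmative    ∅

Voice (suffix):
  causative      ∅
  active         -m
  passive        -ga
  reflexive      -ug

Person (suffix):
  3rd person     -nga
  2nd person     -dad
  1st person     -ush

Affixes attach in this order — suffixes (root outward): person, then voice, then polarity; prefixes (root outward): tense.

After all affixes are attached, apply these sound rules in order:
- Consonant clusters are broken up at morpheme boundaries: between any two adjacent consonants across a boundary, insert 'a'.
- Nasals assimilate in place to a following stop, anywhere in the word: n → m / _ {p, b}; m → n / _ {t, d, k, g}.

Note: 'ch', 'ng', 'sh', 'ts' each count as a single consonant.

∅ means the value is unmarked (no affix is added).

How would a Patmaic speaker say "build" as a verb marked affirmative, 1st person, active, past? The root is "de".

Attach person 1st person -ush → deush.
Attach voice active -m → deushm.
polarity = affirmative: zero marking, form stays deushm.
Attach tense past ch- → chdeushm.
Apply epenthesis: chdeushm → chadeusham.
Nasal assimilation: no change.

chadeusham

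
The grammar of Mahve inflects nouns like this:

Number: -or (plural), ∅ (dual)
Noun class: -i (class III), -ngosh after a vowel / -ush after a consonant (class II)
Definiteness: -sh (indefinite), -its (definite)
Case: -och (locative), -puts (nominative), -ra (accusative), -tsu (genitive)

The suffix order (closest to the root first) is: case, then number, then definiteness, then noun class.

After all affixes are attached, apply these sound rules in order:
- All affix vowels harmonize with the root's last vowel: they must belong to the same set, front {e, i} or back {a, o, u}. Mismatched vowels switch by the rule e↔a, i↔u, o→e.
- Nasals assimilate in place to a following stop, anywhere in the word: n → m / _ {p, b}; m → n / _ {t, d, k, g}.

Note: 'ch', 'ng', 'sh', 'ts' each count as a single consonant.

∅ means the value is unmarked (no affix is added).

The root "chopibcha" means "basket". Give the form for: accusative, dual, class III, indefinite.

Attach case accusative -ra → chopibchara.
number = dual: zero marking, form stays chopibchara.
Attach definiteness indefinite -sh → chopibcharash.
Attach noun class class III -i → chopibcharashi.
Apply vowel harmony: chopibcharashi → chopibcharashu.
Nasal assimilation: no change.

chopibcharashu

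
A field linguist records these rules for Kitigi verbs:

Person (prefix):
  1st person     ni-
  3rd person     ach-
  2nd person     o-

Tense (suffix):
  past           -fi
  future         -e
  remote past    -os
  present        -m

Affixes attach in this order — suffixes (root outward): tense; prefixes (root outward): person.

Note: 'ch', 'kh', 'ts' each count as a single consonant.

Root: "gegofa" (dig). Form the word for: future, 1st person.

Attach person 1st person ni- → nigegofa.
Attach tense future -e → nigegofae.

nigegofae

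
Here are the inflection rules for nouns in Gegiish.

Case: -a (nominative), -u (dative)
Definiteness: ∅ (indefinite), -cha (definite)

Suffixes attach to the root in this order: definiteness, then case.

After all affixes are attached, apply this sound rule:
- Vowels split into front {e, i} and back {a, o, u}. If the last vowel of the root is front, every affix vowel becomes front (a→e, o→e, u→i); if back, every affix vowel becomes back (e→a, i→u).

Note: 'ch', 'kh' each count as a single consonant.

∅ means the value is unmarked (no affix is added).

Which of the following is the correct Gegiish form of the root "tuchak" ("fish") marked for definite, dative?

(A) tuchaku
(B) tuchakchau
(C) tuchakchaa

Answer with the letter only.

B

Attach definiteness definite -cha → tuchakcha.
Attach case dative -u → tuchakchau.
Vowel harmony: no change.
So the correct form is tuchakchau, option (B).
(A) tuchaku is wrong: it uses indefinite instead of definite for definiteness.
(C) tuchakchaa is wrong: it uses nominative instead of dative for case.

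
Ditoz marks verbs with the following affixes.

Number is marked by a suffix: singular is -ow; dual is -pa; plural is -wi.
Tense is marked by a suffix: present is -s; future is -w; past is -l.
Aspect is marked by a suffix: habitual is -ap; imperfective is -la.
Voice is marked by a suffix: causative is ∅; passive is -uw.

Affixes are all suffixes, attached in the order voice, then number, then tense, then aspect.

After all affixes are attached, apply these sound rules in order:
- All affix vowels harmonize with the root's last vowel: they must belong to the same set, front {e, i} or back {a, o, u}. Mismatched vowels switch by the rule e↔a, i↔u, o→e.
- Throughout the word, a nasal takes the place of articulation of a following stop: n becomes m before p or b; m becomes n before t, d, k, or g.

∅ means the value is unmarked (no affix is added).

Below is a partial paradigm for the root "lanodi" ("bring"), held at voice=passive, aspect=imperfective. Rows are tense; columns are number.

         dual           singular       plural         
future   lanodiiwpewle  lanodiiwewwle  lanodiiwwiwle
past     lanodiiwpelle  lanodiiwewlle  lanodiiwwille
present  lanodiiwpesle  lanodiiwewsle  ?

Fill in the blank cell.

lanodiiwwisle

Attach voice passive -uw → lanodiuw.
Attach number plural -wi → lanodiuwwi.
Attach tense present -s → lanodiuwwis.
Attach aspect imperfective -la → lanodiuwwisla.
Apply vowel harmony: lanodiuwwisla → lanodiiwwisle.
Nasal assimilation: no change.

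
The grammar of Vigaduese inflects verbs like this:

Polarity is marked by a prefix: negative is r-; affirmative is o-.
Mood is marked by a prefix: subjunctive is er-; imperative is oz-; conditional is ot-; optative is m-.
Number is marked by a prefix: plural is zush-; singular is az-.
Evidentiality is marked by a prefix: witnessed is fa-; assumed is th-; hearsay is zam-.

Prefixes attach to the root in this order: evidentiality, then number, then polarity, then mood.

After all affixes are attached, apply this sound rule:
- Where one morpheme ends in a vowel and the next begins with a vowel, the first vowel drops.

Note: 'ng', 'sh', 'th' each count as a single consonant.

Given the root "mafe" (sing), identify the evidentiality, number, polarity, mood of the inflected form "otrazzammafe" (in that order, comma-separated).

Segment: ot-r-az-zam-mafe.
evidentiality: zam- → hearsay.
number: az- → singular.
polarity: r- → negative.
mood: ot- → conditional.

hearsay, singular, negative, conditional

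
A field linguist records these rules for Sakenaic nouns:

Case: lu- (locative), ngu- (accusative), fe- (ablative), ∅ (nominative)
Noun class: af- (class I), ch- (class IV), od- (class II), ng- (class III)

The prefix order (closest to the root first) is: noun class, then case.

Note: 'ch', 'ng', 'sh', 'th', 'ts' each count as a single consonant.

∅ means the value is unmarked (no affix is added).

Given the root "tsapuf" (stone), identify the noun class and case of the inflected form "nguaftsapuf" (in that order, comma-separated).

class I, accusative

Segment: ngu-af-tsapuf.
noun class: af- → class I.
case: ngu- → accusative.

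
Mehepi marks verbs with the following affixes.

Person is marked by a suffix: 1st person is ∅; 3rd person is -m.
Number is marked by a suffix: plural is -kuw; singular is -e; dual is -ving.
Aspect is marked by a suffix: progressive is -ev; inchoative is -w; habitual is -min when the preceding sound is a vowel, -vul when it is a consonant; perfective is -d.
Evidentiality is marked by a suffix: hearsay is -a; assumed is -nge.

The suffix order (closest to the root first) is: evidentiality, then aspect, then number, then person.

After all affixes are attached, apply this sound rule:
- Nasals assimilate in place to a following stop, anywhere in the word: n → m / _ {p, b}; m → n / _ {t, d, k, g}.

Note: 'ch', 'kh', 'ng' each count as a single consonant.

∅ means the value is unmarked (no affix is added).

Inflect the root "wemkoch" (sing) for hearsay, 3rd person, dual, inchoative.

Attach evidentiality hearsay -a → wemkocha.
Attach aspect inchoative -w → wemkochaw.
Attach number dual -ving → wemkochawving.
Attach person 3rd person -m → wemkochawvingm.
Apply nasal assimilation: wemkochawvingm → wenkochawvingm.

wenkochawvingm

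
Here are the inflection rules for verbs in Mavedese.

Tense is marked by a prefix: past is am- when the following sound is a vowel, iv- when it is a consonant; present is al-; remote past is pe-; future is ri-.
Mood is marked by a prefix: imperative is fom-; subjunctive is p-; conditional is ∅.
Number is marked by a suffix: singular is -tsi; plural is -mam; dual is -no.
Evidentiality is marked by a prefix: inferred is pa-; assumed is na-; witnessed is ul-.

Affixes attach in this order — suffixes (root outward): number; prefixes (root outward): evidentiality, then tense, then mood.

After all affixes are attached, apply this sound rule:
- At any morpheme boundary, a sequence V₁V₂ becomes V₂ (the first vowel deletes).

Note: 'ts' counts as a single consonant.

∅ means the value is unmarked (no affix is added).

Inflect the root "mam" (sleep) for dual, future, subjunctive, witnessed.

prulmamno

Attach evidentiality witnessed ul- → ulmam.
Attach tense future ri- → riulmam.
Attach mood subjunctive p- → priulmam.
Attach number dual -no → priulmamno.
Apply vowel deletion: priulmamno → prulmamno.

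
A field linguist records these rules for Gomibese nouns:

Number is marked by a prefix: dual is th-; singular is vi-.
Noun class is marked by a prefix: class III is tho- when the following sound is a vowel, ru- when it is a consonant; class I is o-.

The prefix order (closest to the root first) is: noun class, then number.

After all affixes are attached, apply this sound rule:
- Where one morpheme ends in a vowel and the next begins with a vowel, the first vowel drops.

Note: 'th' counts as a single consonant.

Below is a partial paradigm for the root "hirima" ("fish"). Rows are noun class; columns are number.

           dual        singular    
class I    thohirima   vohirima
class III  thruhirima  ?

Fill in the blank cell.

Attach noun class class III ru- (before consonant 'h') → ruhirima.
Attach number singular vi- → viruhirima.
Vowel deletion: no change.

viruhirima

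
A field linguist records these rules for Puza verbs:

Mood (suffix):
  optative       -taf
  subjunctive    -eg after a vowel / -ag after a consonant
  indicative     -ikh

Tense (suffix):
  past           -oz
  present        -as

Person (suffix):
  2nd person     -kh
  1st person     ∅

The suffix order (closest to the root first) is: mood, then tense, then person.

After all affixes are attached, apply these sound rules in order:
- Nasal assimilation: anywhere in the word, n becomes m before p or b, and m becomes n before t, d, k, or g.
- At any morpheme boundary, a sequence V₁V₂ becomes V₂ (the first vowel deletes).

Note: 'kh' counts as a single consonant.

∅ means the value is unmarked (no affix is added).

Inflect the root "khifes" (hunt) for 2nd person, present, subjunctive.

Attach mood subjunctive -ag (after consonant 's') → khifesag.
Attach tense present -as → khifesagas.
Attach person 2nd person -kh → khifesagaskh.
Nasal assimilation: no change.
Vowel deletion: no change.

khifesagaskh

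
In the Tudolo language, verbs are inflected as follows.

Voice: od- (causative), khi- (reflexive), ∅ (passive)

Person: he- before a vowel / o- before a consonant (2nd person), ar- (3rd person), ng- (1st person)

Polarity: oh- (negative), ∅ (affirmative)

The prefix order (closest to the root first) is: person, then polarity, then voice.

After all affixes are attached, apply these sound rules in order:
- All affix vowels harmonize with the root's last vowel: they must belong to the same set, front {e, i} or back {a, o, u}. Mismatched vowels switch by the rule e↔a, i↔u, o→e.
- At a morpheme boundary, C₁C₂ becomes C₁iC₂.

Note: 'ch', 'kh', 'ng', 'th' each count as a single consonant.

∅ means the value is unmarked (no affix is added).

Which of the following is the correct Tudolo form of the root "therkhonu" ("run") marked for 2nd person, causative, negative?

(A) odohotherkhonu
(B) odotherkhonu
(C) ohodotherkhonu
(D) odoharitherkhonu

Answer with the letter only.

A

Attach person 2nd person o- (before consonant 'th') → otherkhonu.
Attach polarity negative oh- → ohotherkhonu.
Attach voice causative od- → odohotherkhonu.
Vowel harmony: no change.
Epenthesis: no change.
So the correct form is odohotherkhonu, option (A).
(B) odotherkhonu is wrong: it uses affirmative instead of negative for polarity.
(D) odoharitherkhonu is wrong: it uses 3rd person instead of 2nd person for person.
(C) ohodotherkhonu is wrong: it has the affixes in the wrong order.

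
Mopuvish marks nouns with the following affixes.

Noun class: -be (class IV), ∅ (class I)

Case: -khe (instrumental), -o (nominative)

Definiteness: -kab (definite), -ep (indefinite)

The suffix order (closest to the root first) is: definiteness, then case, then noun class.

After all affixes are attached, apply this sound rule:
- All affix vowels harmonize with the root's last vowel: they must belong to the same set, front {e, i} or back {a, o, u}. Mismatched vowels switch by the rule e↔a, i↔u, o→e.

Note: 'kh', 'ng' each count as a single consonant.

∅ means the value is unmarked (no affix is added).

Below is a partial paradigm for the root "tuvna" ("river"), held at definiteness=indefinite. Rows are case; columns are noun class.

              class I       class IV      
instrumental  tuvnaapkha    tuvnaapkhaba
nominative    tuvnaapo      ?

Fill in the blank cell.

tuvnaapoba

Attach definiteness indefinite -ep → tuvnaep.
Attach case nominative -o → tuvnaepo.
Attach noun class class IV -be → tuvnaepobe.
Apply vowel harmony: tuvnaepobe → tuvnaapoba.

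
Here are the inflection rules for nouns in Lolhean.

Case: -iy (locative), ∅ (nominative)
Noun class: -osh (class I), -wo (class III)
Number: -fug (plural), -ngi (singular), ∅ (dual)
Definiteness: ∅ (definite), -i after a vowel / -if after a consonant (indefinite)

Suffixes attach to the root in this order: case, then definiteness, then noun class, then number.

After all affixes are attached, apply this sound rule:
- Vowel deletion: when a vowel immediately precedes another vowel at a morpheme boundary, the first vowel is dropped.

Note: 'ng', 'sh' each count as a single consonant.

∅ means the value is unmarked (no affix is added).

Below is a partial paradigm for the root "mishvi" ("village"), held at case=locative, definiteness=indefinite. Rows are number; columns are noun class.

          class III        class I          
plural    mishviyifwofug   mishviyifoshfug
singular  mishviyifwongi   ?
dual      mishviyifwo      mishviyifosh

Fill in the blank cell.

Attach case locative -iy → mishviiy.
Attach definiteness indefinite -if (after consonant 'y') → mishviiyif.
Attach noun class class I -osh → mishviiyifosh.
Attach number singular -ngi → mishviiyifoshngi.
Apply vowel deletion: mishviiyifoshngi → mishviyifoshngi.

mishviyifoshngi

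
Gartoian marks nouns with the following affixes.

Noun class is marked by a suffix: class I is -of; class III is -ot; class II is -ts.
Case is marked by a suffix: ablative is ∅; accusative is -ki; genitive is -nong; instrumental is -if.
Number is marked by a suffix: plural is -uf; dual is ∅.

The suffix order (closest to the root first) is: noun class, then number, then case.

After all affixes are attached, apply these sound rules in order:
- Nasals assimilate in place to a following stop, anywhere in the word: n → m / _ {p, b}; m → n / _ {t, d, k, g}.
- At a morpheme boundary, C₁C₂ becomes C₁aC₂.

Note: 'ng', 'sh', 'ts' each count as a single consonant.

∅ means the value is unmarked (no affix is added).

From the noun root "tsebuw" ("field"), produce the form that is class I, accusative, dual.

Attach noun class class I -of → tsebuwof.
number = dual: zero marking, form stays tsebuwof.
Attach case accusative -ki → tsebuwofki.
Nasal assimilation: no change.
Apply epenthesis: tsebuwofki → tsebuwofaki.

tsebuwofaki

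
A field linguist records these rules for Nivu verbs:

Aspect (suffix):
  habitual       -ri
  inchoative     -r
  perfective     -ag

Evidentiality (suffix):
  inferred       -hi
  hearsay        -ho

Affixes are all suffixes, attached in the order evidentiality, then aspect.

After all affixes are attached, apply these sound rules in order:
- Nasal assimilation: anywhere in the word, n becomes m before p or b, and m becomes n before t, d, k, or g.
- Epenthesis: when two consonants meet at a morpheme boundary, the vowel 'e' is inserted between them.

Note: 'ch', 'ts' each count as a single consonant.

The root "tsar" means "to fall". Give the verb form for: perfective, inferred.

Attach evidentiality inferred -hi → tsarhi.
Attach aspect perfective -ag → tsarhiag.
Nasal assimilation: no change.
Apply epenthesis: tsarhiag → tsarehiag.

tsarehiag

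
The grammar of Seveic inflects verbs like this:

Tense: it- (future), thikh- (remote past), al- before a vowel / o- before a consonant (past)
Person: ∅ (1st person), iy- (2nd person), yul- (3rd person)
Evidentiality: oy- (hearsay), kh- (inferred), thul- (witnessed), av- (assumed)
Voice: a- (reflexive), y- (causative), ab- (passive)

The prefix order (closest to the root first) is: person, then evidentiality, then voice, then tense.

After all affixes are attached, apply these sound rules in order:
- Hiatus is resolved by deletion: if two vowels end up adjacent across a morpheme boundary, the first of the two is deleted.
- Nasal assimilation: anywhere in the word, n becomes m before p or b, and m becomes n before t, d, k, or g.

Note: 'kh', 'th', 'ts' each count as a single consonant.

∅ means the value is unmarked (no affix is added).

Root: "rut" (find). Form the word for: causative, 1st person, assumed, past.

oyavrut

person = 1st person: zero marking, form stays rut.
Attach evidentiality assumed av- → avrut.
Attach voice causative y- → yavrut.
Attach tense past o- (before consonant 'y') → oyavrut.
Vowel deletion: no change.
Nasal assimilation: no change.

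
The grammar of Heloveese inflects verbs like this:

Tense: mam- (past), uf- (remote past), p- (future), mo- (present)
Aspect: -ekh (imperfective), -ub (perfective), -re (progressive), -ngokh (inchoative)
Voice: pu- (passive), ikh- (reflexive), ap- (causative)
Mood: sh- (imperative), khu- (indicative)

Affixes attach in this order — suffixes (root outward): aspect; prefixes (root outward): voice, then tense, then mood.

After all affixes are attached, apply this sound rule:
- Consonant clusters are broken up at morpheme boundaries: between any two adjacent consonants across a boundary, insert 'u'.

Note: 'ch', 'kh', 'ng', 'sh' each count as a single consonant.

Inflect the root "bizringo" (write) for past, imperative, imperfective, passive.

Attach aspect imperfective -ekh → bizringoekh.
Attach voice passive pu- → pubizringoekh.
Attach tense past mam- → mampubizringoekh.
Attach mood imperative sh- → shmampubizringoekh.
Apply epenthesis: shmampubizringoekh → shumamupubizringoekh.

shumamupubizringoekh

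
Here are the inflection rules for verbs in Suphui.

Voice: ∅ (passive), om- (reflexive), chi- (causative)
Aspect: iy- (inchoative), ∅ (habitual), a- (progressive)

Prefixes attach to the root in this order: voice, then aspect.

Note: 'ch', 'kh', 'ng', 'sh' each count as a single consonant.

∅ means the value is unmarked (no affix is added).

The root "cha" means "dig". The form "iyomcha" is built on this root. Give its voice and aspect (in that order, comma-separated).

reflexive, inchoative

Segment: iy-om-cha.
voice: om- → reflexive.
aspect: iy- → inchoative.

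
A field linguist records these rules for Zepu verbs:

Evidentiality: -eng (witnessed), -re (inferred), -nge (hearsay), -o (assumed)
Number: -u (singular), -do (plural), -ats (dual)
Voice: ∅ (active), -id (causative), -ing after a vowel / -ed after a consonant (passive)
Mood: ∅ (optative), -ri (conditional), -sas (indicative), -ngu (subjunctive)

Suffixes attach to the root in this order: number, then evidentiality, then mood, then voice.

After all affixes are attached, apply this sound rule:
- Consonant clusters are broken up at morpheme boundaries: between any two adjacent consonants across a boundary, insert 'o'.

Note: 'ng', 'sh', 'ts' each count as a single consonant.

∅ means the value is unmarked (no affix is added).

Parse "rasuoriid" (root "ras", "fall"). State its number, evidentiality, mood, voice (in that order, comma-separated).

Segment: ras-u-o-ri-id.
number: -u → singular.
evidentiality: -o → assumed.
mood: -ri → conditional.
voice: -id → causative.

singular, assumed, conditional, causative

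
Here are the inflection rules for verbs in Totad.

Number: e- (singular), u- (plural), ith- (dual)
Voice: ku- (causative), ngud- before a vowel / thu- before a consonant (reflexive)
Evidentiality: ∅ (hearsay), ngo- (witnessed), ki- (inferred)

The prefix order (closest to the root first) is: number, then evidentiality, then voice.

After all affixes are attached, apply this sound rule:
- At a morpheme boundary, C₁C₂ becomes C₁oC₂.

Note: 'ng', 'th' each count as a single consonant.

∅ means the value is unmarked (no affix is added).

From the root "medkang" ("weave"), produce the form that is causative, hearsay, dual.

kuithomedkang

Attach number dual ith- → ithmedkang.
evidentiality = hearsay: zero marking, form stays ithmedkang.
Attach voice causative ku- → kuithmedkang.
Apply epenthesis: kuithmedkang → kuithomedkang.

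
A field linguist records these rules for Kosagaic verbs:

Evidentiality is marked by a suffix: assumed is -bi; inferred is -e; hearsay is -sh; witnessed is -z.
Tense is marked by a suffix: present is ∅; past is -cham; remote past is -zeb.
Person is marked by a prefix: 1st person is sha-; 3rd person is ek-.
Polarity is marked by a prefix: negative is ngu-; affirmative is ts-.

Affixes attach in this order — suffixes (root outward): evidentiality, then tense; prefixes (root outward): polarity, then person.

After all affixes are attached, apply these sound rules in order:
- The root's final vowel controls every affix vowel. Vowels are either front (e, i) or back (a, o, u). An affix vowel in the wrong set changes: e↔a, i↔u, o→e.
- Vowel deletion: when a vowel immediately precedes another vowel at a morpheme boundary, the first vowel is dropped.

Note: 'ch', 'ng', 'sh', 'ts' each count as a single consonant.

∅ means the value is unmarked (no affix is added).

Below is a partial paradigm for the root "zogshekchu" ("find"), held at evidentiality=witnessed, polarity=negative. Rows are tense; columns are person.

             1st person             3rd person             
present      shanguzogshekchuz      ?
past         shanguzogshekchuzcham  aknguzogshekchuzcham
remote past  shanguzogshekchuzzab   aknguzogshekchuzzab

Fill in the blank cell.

Attach evidentiality witnessed -z → zogshekchuz.
Attach polarity negative ngu- → nguzogshekchuz.
Attach person 3rd person ek- → eknguzogshekchuz.
tense = present: zero marking, form stays eknguzogshekchuz.
Apply vowel harmony: eknguzogshekchuz → aknguzogshekchuz.
Vowel deletion: no change.

aknguzogshekchuz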